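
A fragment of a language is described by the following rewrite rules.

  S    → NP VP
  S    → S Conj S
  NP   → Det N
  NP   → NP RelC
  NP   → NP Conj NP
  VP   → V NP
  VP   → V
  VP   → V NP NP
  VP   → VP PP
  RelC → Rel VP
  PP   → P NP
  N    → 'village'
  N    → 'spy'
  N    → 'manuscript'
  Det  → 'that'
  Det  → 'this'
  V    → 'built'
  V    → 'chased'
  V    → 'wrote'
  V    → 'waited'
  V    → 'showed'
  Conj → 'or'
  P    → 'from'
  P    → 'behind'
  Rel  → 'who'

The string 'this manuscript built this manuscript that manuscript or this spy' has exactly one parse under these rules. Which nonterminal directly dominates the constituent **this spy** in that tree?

NP

[S [NP [Det this] [N manuscript]] [VP [V built] [NP [Det this] [N manuscript]] [NP [NP [Det that] [N manuscript]] [Conj or] [NP [Det this] [N spy]]]]]
The span 'this spy' is the NP node built by NP → Det N.
Its mother is the NP built by NP → NP Conj NP.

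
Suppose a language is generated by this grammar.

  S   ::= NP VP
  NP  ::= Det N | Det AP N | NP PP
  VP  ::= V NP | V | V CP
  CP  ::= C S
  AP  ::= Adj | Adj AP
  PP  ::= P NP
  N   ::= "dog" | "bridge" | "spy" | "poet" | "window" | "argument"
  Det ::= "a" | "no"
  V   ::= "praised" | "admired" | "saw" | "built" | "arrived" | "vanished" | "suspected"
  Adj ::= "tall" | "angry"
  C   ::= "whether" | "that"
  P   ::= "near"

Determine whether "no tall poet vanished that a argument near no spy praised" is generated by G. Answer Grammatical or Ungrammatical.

Grammatical

S
  NP
    Det: no
    AP
      Adj: tall
    N: poet
  VP
    V: vanished
    CP
      C: that
      S
        NP
          NP
            Det: a
            N: argument
          PP
            P: near
            NP
              Det: no
              N: spy
        VP
          V: praised
Every word is introduced by a lexical rule and the phrasal rules combine the resulting categories into a single S.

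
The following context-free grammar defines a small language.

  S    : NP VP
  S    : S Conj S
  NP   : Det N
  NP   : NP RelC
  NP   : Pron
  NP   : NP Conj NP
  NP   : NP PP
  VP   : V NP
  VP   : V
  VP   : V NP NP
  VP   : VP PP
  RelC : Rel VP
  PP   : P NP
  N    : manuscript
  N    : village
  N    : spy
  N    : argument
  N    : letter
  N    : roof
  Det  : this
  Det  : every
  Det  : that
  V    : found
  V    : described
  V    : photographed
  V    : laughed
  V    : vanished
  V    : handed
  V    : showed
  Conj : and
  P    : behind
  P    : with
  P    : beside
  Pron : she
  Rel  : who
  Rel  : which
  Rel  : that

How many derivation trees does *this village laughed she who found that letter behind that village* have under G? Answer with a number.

Two of the 6 distinct bracketings:
[S [NP [Det this] [N village]] [VP [V laughed] [NP [NP [Pron she]] [RelC [Rel who] [VP [V found] [NP [NP [Det that] [N letter]] [PP [P behind] [NP [Det that] [N village]]]]]]]]]
[S [NP [Det this] [N village]] [VP [V laughed] [NP [NP [Pron she]] [RelC [Rel who] [VP [VP [V found] [NP [Det that] [N letter]]] [PP [P behind] [NP [Det that] [N village]]]]]]]]
The difference turns on whether NP → NP PP is used at the relevant span, versus an alternative expansion of NP.

6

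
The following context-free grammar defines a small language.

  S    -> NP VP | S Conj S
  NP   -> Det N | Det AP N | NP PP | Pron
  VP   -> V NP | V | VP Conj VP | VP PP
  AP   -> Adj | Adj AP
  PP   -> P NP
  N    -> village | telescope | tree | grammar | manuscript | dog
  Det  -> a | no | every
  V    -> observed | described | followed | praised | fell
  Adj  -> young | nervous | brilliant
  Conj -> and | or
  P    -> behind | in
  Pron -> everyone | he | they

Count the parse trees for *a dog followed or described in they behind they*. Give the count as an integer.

Two of the 5 distinct bracketings:
[S [NP [Det a] [N dog]] [VP [VP [V followed]] [Conj or] [VP [VP [V described]] [PP [P in] [NP [NP [Pron they]] [PP [P behind] [NP [Pron they]]]]]]]]
[S [NP [Det a] [N dog]] [VP [VP [V followed]] [Conj or] [VP [VP [VP [V described]] [PP [P in] [NP [Pron they]]]] [PP [P behind] [NP [Pron they]]]]]]
The difference turns on whether NP → NP PP is used at the relevant span, versus an alternative expansion of NP.

5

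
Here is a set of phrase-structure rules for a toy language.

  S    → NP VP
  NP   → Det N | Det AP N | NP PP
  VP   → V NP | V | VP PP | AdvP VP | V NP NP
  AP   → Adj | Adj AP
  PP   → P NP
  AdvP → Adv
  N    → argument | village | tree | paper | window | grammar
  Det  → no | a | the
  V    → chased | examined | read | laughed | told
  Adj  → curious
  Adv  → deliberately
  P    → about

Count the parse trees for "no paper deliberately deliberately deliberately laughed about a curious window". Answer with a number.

4

Two of the 4 distinct bracketings:
[S [NP [Det no] [N paper]] [VP [VP [AdvP [Adv deliberately]] [VP [AdvP [Adv deliberately]] [VP [AdvP [Adv deliberately]] [VP [V laughed]]]]] [PP [P about] [NP [Det a] [AP [Adj curious]] [N window]]]]]
[S [NP [Det no] [N paper]] [VP [AdvP [Adv deliberately]] [VP [VP [AdvP [Adv deliberately]] [VP [AdvP [Adv deliberately]] [VP [V laughed]]]] [PP [P about] [NP [Det a] [AP [Adj curious]] [N window]]]]]]
The trees differ in how a recursive rule is bracketed over the same span.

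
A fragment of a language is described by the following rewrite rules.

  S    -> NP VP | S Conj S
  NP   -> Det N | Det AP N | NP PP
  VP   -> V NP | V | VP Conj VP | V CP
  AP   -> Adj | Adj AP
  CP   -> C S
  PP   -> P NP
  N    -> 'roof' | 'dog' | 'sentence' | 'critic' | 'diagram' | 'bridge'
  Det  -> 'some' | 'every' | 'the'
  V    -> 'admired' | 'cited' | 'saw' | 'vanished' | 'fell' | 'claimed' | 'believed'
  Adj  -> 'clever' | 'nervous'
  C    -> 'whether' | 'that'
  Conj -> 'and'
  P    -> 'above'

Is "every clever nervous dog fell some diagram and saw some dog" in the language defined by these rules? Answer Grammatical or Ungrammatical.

S
  NP
    Det: every
    AP
      Adj: clever
      AP
        Adj: nervous
    N: dog
  VP
    VP
      V: fell
      NP
        Det: some
        N: diagram
    Conj: and
    VP
      V: saw
      NP
        Det: some
        N: dog
Every word is introduced by a lexical rule and the phrasal rules combine the resulting categories into a single S.

Grammatical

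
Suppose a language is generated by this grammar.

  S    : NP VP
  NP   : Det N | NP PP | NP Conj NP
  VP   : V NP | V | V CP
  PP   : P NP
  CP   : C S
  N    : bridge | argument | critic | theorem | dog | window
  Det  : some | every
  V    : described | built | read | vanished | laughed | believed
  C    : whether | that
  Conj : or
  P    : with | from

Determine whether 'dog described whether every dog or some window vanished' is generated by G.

For S → NP VP, no prefix of the string parses as an NP.

Ungrammatical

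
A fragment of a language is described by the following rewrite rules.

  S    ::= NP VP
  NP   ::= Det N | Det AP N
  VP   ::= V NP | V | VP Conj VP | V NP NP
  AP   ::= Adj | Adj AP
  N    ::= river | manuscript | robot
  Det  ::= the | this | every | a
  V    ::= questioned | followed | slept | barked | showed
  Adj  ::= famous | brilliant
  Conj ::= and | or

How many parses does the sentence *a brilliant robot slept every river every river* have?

1

[S [NP [Det a] [AP [Adj brilliant]] [N robot]] [VP [V slept] [NP [Det every] [N river]] [NP [Det every] [N river]]]]
No rule offers an alternative attachment or grouping for any span, so this is the only derivation.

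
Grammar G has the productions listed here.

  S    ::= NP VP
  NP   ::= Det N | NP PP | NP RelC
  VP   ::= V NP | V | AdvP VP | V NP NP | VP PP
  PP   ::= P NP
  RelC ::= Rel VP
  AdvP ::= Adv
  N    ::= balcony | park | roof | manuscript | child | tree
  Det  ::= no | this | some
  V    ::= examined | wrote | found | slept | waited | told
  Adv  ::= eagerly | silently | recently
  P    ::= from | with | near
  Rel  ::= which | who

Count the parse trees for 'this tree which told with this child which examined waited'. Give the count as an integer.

4

Two of the 4 distinct bracketings:
[S [NP [NP [NP [Det this] [N tree]] [RelC [Rel which] [VP [V told]]]] [PP [P with] [NP [NP [Det this] [N child]] [RelC [Rel which] [VP [V examined]]]]]] [VP [V waited]]]
[S [NP [NP [Det this] [N tree]] [RelC [Rel which] [VP [VP [V told]] [PP [P with] [NP [NP [Det this] [N child]] [RelC [Rel which] [VP [V examined]]]]]]]] [VP [V waited]]]
The difference turns on whether NP → NP PP is used at the relevant span, versus an alternative expansion of NP.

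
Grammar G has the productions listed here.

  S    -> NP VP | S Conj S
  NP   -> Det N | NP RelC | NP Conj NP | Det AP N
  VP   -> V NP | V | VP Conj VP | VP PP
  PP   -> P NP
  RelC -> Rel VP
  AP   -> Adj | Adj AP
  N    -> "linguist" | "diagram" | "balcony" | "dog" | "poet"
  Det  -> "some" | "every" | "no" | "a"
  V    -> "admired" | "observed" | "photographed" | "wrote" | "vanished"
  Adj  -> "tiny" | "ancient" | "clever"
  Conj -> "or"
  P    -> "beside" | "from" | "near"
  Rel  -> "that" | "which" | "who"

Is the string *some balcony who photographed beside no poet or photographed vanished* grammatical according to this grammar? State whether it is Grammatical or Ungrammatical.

Grammatical

[S [NP [NP [Det some] [N balcony]] [RelC [Rel who] [VP [VP [VP [V photographed]] [PP [P beside] [NP [Det no] [N poet]]]] [Conj or] [VP [V photographed]]]]] [VP [V vanished]]]
Each bracket corresponds to one application of a listed rule, so the string is derivable from S.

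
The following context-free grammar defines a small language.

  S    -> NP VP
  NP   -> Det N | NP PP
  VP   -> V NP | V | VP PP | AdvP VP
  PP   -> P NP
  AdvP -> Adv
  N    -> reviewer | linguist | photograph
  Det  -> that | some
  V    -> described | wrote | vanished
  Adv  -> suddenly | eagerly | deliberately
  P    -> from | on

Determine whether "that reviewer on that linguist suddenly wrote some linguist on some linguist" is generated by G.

S
  NP
    NP
      Det: that
      N: reviewer
    PP
      P: on
      NP
        Det: that
        N: linguist
  VP
    VP
      AdvP
        Adv: suddenly
      VP
        V: wrote
        NP
          Det: some
          N: linguist
    PP
      P: on
      NP
        Det: some
        N: linguist
Every word is introduced by a lexical rule and the phrasal rules combine the resulting categories into a single S.

Grammatical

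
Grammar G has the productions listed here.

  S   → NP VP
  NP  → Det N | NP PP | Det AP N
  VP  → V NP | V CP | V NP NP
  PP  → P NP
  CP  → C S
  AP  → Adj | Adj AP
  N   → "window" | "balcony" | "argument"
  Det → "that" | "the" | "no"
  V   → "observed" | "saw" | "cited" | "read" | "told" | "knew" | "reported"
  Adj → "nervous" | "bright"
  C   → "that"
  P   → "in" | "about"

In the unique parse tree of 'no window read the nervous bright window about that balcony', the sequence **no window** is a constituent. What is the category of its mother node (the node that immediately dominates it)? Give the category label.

S

S
  NP
    Det: no
    N: window
  VP
    V: read
    NP
      NP
        Det: the
        AP
          Adj: nervous
          AP
            Adj: bright
        N: window
      PP
        P: about
        NP
          Det: that
          N: balcony
The span 'no window' is the NP node built by NP → Det N.
Its mother is the S built by S → NP VP.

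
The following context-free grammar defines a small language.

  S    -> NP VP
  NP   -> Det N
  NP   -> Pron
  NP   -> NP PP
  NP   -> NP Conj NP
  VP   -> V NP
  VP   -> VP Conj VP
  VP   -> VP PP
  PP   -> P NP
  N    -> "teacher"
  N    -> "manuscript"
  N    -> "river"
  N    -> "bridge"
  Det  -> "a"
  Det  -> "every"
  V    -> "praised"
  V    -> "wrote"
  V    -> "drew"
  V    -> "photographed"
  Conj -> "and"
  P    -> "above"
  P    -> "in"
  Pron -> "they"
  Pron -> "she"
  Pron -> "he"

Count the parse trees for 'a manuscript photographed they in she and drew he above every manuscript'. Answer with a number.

Two of the 6 distinct bracketings:
[S [NP [Det a] [N manuscript]] [VP [VP [V photographed] [NP [NP [Pron they]] [PP [P in] [NP [Pron she]]]]] [Conj and] [VP [V drew] [NP [NP [Pron he]] [PP [P above] [NP [Det every] [N manuscript]]]]]]]
[S [NP [Det a] [N manuscript]] [VP [VP [V photographed] [NP [NP [Pron they]] [PP [P in] [NP [Pron she]]]]] [Conj and] [VP [VP [V drew] [NP [Pron he]]] [PP [P above] [NP [Det every] [N manuscript]]]]]]
The difference turns on whether VP → VP PP is used at the relevant span, versus an alternative expansion of VP.

6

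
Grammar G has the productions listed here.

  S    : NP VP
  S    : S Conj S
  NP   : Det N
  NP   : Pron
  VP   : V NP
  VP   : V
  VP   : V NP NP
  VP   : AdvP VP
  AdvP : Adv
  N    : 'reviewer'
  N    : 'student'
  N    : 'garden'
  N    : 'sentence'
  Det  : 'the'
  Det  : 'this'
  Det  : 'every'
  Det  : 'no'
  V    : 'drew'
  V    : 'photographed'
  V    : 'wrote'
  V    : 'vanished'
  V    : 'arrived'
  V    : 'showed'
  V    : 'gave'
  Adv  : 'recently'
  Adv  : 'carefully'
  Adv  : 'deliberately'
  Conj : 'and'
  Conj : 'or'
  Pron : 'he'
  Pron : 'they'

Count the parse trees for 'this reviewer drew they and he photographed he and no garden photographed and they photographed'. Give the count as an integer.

Two of the 5 distinct bracketings:
[S [S [NP [Det this] [N reviewer]] [VP [V drew] [NP [Pron they]]]] [Conj and] [S [S [NP [Pron he]] [VP [V photographed] [NP [Pron he]]]] [Conj and] [S [S [NP [Det no] [N garden]] [VP [V photographed]]] [Conj and] [S [NP [Pron they]] [VP [V photographed]]]]]]
[S [S [NP [Det this] [N reviewer]] [VP [V drew] [NP [Pron they]]]] [Conj and] [S [S [S [NP [Pron he]] [VP [V photographed] [NP [Pron he]]]] [Conj and] [S [NP [Det no] [N garden]] [VP [V photographed]]]] [Conj and] [S [NP [Pron they]] [VP [V photographed]]]]]
The trees differ in how a recursive rule is bracketed over the same span.

5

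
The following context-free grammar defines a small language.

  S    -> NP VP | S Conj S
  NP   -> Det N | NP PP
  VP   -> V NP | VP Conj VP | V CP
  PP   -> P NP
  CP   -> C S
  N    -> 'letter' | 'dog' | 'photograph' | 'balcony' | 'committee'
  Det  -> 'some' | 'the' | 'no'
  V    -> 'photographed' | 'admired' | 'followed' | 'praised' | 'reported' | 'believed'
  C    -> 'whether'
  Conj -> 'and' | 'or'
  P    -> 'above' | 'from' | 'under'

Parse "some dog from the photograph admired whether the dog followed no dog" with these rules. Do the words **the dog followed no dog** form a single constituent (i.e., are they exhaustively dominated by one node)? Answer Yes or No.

Yes

[S [NP [NP [Det some] [N dog]] [PP [P from] [NP [Det the] [N photograph]]]] [VP [V admired] [CP [C whether] [S [NP [Det the] [N dog]] [VP [V followed] [NP [Det no] [N dog]]]]]]]
The words 'the dog followed no dog' are exhaustively dominated by a single S node (built by S → NP VP), so they form a constituent.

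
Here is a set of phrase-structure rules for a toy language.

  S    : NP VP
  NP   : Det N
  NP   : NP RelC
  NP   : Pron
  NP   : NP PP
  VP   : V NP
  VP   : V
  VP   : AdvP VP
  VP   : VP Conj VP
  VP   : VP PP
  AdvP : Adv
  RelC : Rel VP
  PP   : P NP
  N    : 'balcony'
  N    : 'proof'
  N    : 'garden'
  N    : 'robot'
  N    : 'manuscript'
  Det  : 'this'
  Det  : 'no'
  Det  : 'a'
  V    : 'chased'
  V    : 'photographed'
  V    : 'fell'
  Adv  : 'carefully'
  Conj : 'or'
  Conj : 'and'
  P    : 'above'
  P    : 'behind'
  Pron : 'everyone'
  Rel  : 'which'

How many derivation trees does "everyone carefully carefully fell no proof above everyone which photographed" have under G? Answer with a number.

Two of the 5 distinct bracketings:
[S [NP [Pron everyone]] [VP [AdvP [Adv carefully]] [VP [AdvP [Adv carefully]] [VP [V fell] [NP [NP [NP [Det no] [N proof]] [PP [P above] [NP [Pron everyone]]]] [RelC [Rel which] [VP [V photographed]]]]]]]]
[S [NP [Pron everyone]] [VP [AdvP [Adv carefully]] [VP [AdvP [Adv carefully]] [VP [V fell] [NP [NP [Det no] [N proof]] [PP [P above] [NP [NP [Pron everyone]] [RelC [Rel which] [VP [V photographed]]]]]]]]]]
The trees differ in how a recursive rule is bracketed over the same span.

5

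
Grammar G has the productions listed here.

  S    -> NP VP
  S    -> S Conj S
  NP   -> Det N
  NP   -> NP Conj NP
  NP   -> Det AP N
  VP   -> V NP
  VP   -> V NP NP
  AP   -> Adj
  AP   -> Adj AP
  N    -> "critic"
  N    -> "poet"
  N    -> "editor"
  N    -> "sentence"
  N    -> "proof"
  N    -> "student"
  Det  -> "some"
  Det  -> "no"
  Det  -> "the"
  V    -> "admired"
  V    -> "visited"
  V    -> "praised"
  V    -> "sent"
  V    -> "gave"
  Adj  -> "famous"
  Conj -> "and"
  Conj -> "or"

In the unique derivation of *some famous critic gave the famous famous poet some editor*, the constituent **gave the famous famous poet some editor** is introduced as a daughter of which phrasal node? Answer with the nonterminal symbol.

S

[S [NP [Det some] [AP [Adj famous]] [N critic]] [VP [V gave] [NP [Det the] [AP [Adj famous] [AP [Adj famous]]] [N poet]] [NP [Det some] [N editor]]]]
The span 'gave the famous famous poet some editor' is the VP node built by VP → V NP NP.
Its mother is the S built by S → NP VP.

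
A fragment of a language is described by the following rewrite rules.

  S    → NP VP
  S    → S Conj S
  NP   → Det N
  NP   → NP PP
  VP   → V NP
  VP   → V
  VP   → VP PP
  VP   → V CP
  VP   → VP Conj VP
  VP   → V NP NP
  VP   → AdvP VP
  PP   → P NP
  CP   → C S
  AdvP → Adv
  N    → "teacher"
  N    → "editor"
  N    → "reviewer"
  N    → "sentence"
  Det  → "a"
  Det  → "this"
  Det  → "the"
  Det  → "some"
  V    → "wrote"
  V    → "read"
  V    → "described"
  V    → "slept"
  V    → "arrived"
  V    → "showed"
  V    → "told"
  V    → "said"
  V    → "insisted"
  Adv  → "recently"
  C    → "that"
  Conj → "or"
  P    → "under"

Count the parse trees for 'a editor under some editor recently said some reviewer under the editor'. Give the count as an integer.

3

Two of the 3 distinct bracketings:
[S [NP [NP [Det a] [N editor]] [PP [P under] [NP [Det some] [N editor]]]] [VP [VP [AdvP [Adv recently]] [VP [V said] [NP [Det some] [N reviewer]]]] [PP [P under] [NP [Det the] [N editor]]]]]
[S [NP [NP [Det a] [N editor]] [PP [P under] [NP [Det some] [N editor]]]] [VP [AdvP [Adv recently]] [VP [V said] [NP [NP [Det some] [N reviewer]] [PP [P under] [NP [Det the] [N editor]]]]]]]
The difference turns on whether VP → VP PP is used at the relevant span, versus an alternative expansion of VP.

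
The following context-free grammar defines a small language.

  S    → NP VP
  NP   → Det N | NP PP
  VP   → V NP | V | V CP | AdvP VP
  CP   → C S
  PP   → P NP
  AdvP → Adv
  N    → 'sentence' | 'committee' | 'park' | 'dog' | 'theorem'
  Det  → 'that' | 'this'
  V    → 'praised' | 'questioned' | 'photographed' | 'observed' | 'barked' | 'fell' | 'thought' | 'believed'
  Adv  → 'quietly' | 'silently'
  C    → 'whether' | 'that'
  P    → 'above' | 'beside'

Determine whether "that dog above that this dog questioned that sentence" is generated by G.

Ungrammatical

For S → NP VP, the only prefix that parses as NP is 'that dog', but the remainder 'above that this dog questioned that sentence' is not a VP under these rules.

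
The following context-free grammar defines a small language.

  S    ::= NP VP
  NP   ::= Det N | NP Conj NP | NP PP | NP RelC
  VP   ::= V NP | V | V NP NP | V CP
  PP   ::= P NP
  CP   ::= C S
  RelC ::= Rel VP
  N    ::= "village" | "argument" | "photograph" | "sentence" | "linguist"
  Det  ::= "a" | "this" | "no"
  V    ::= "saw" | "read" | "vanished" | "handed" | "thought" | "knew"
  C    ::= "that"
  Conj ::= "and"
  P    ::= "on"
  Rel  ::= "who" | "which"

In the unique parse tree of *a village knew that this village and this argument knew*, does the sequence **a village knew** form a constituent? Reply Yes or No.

No

[S [NP [Det a] [N village]] [VP [V knew] [CP [C that] [S [NP [NP [Det this] [N village]] [Conj and] [NP [Det this] [N argument]]] [VP [V knew]]]]]]
The smallest constituent containing 'a village knew' is the S spanning 'a village knew that this village and this argument knew'; no single node in the tree dominates exactly the given words.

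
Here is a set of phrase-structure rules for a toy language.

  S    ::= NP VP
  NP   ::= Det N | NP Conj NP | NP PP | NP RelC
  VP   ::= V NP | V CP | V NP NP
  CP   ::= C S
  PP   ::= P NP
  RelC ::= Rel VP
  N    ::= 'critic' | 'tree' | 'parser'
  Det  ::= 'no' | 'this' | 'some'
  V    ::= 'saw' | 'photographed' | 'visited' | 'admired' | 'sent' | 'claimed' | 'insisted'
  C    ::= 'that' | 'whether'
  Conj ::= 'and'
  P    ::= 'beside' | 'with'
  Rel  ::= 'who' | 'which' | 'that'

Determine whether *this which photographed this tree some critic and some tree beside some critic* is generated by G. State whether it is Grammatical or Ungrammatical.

Ungrammatical

A Det word can never sit immediately before a Rel word in any string this grammar generates, so the substring 'this which' rules out a derivation.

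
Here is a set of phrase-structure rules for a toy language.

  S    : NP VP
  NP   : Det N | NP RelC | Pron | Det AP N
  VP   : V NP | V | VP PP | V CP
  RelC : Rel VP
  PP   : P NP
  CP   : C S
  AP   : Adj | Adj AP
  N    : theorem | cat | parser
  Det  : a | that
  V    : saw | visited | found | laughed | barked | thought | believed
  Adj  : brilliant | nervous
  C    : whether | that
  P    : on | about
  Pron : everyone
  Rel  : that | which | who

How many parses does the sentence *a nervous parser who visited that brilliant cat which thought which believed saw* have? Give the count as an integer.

3

Two of the 3 distinct bracketings:
[S [NP [NP [Det a] [AP [Adj nervous]] [N parser]] [RelC [Rel who] [VP [V visited] [NP [NP [NP [Det that] [AP [Adj brilliant]] [N cat]] [RelC [Rel which] [VP [V thought]]]] [RelC [Rel which] [VP [V believed]]]]]]] [VP [V saw]]]
[S [NP [NP [NP [Det a] [AP [Adj nervous]] [N parser]] [RelC [Rel who] [VP [V visited] [NP [NP [Det that] [AP [Adj brilliant]] [N cat]] [RelC [Rel which] [VP [V thought]]]]]]] [RelC [Rel which] [VP [V believed]]]] [VP [V saw]]]
The trees differ in how a recursive rule is bracketed over the same span.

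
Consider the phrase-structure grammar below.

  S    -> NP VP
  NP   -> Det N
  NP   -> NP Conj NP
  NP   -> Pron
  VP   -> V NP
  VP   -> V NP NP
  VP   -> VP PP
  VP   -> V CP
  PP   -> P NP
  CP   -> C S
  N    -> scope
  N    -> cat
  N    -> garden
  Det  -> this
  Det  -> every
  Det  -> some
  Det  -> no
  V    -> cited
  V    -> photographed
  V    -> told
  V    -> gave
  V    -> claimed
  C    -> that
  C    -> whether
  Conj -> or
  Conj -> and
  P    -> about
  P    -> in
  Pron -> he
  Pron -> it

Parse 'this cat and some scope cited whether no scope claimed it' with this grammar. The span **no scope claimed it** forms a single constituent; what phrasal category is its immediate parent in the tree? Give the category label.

S
  NP
    NP
      Det: this
      N: cat
    Conj: and
    NP
      Det: some
      N: scope
  VP
    V: cited
    CP
      C: whether
      S
        NP
          Det: no
          N: scope
        VP
          V: claimed
          NP
            Pron: it
The span 'no scope claimed it' is the S node built by S → NP VP.
Its mother is the CP built by CP → C S.

CP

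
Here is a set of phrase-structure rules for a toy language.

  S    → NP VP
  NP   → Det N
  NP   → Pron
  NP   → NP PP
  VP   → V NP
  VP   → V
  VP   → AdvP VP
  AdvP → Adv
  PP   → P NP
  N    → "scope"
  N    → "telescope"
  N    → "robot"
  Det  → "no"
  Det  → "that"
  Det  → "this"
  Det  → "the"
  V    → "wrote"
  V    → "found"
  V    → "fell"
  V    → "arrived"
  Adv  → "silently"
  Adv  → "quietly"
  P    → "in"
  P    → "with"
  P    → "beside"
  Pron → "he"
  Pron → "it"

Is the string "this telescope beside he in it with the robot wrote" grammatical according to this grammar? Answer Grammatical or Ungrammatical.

Grammatical

[S [NP [NP [Det this] [N telescope]] [PP [P beside] [NP [NP [Pron he]] [PP [P in] [NP [NP [Pron it]] [PP [P with] [NP [Det the] [N robot]]]]]]]] [VP [V wrote]]]
Each bracket corresponds to one application of a listed rule, so the string is derivable from S.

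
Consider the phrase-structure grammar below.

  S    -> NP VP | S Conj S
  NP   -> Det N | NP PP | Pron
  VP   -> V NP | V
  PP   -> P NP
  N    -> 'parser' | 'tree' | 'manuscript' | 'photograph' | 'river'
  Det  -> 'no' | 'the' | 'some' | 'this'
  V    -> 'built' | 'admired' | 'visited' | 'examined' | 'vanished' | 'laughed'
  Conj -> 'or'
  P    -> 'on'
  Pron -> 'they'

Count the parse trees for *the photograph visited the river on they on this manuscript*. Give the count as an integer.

The two bracketings:
[S [NP [Det the] [N photograph]] [VP [V visited] [NP [NP [Det the] [N river]] [PP [P on] [NP [NP [Pron they]] [PP [P on] [NP [Det this] [N manuscript]]]]]]]]
[S [NP [Det the] [N photograph]] [VP [V visited] [NP [NP [NP [Det the] [N river]] [PP [P on] [NP [Pron they]]]] [PP [P on] [NP [Det this] [N manuscript]]]]]]
The trees differ in how a recursive rule is bracketed over the same span.

2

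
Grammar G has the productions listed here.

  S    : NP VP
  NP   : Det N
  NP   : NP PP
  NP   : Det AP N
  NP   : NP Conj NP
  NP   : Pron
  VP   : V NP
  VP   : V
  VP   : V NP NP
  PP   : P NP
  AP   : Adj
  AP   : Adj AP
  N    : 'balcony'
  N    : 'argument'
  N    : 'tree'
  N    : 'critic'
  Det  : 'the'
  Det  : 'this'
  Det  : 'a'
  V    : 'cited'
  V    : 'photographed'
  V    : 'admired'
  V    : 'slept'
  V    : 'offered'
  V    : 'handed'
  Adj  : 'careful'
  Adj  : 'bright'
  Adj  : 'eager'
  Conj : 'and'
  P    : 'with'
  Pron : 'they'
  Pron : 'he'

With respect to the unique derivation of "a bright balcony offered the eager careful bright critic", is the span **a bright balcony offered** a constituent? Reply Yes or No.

No

[S [NP [Det a] [AP [Adj bright]] [N balcony]] [VP [V offered] [NP [Det the] [AP [Adj eager] [AP [Adj careful] [AP [Adj bright]]]] [N critic]]]]
The smallest constituent containing 'a bright balcony offered' is the S spanning 'a bright balcony offered the eager careful bright critic'; no single node in the tree dominates exactly the given words.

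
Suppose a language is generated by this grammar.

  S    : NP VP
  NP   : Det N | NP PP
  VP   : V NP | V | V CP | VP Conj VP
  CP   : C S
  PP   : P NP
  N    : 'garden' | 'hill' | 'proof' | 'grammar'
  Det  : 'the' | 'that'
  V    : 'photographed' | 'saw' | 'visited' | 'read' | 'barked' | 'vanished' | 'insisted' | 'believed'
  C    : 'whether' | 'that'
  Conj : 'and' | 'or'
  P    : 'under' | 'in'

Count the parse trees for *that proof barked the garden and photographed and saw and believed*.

Two of the 5 distinct bracketings:
[S [NP [Det that] [N proof]] [VP [VP [V barked] [NP [Det the] [N garden]]] [Conj and] [VP [VP [V photographed]] [Conj and] [VP [VP [V saw]] [Conj and] [VP [V believed]]]]]]
[S [NP [Det that] [N proof]] [VP [VP [V barked] [NP [Det the] [N garden]]] [Conj and] [VP [VP [VP [V photographed]] [Conj and] [VP [V saw]]] [Conj and] [VP [V believed]]]]]
The trees differ in how a recursive rule is bracketed over the same span.

5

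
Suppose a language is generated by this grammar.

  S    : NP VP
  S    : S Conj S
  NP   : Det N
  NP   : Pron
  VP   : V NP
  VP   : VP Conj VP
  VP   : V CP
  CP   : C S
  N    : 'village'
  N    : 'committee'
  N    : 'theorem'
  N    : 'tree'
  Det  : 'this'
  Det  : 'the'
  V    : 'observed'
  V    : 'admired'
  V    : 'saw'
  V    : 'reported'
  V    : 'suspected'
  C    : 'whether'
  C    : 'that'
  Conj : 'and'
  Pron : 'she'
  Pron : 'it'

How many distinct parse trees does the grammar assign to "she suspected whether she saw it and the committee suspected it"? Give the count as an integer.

The two bracketings:
[S [NP [Pron she]] [VP [V suspected] [CP [C whether] [S [S [NP [Pron she]] [VP [V saw] [NP [Pron it]]]] [Conj and] [S [NP [Det the] [N committee]] [VP [V suspected] [NP [Pron it]]]]]]]]
[S [S [NP [Pron she]] [VP [V suspected] [CP [C whether] [S [NP [Pron she]] [VP [V saw] [NP [Pron it]]]]]]] [Conj and] [S [NP [Det the] [N committee]] [VP [V suspected] [NP [Pron it]]]]]
The trees differ in how a recursive rule is bracketed over the same span.

2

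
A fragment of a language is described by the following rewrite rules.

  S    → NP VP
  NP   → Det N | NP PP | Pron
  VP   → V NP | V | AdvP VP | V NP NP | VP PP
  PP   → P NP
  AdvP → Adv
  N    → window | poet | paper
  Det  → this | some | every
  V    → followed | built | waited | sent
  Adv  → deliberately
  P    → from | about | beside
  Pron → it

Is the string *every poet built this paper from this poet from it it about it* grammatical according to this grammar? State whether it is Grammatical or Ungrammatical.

Grammatical

[S [NP [Det every] [N poet]] [VP [V built] [NP [NP [Det this] [N paper]] [PP [P from] [NP [NP [Det this] [N poet]] [PP [P from] [NP [Pron it]]]]]] [NP [NP [Pron it]] [PP [P about] [NP [Pron it]]]]]]
Each bracket corresponds to one application of a listed rule, so the string is derivable from S.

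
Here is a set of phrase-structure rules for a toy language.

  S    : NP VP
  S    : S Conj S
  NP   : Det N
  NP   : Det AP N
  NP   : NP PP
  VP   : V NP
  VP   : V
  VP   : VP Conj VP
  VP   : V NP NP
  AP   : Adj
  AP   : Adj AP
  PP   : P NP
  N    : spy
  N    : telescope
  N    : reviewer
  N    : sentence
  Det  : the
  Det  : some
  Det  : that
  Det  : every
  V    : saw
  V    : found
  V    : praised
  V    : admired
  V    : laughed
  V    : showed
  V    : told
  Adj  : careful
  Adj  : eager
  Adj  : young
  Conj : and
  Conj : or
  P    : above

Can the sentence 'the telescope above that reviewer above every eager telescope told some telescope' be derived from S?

S
  NP
    NP
      Det: the
      N: telescope
    PP
      P: above
      NP
        NP
          Det: that
          N: reviewer
        PP
          P: above
          NP
            Det: every
            AP
              Adj: eager
            N: telescope
  VP
    V: told
    NP
      Det: some
      N: telescope
The bracketing above is licensed at every node by one of the given productions, with S at the root.

Grammatical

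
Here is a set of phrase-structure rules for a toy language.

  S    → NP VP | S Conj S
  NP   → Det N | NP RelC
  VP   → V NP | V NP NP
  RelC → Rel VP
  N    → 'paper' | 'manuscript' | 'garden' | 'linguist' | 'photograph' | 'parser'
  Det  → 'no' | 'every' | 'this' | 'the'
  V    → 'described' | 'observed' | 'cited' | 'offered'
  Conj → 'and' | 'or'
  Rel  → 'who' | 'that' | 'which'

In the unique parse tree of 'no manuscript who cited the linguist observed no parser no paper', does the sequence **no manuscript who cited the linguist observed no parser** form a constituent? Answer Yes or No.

[S [NP [NP [Det no] [N manuscript]] [RelC [Rel who] [VP [V cited] [NP [Det the] [N linguist]]]]] [VP [V observed] [NP [Det no] [N parser]] [NP [Det no] [N paper]]]]
The smallest constituent containing 'no manuscript who cited the linguist observed no parser' is the S spanning 'no manuscript who cited the linguist observed no parser no paper'; no single node in the tree dominates exactly the given words.

No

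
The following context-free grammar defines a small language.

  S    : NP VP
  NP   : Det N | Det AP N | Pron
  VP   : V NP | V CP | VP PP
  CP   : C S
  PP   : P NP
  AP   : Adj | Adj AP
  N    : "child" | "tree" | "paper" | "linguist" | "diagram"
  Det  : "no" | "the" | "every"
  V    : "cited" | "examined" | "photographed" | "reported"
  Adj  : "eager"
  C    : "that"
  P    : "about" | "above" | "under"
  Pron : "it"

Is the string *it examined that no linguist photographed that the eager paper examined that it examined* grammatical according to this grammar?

Ungrammatical

For S → NP VP, the only prefix that parses as NP is 'it', but the remainder 'examined that no linguist photographed that the eager paper examined that it examined' is not a VP under these rules.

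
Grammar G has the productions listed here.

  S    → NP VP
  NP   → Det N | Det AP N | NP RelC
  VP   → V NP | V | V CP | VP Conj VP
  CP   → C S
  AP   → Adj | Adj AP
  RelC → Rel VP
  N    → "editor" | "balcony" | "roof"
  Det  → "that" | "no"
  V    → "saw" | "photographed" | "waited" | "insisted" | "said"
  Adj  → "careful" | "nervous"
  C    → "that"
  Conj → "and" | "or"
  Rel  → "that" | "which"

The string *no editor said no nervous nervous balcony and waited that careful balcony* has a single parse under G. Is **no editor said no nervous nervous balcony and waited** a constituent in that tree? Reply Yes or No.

[S [NP [Det no] [N editor]] [VP [VP [V said] [NP [Det no] [AP [Adj nervous] [AP [Adj nervous]]] [N balcony]]] [Conj and] [VP [V waited] [NP [Det that] [AP [Adj careful]] [N balcony]]]]]
The smallest constituent containing 'no editor said no nervous nervous balcony and waited' is the S spanning 'no editor said no nervous nervous balcony and waited that careful balcony'; no single node in the tree dominates exactly the given words.

No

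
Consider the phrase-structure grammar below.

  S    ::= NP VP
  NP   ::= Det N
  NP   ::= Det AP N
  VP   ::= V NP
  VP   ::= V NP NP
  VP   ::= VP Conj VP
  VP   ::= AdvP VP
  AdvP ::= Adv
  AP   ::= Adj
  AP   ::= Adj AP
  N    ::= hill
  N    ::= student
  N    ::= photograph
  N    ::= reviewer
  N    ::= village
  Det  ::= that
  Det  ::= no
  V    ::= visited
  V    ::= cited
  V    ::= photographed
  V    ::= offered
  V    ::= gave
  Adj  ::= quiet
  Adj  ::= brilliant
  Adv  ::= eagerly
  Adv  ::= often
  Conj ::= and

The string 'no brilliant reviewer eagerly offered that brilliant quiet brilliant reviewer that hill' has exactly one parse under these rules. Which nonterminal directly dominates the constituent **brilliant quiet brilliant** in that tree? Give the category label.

NP

[S [NP [Det no] [AP [Adj brilliant]] [N reviewer]] [VP [AdvP [Adv eagerly]] [VP [V offered] [NP [Det that] [AP [Adj brilliant] [AP [Adj quiet] [AP [Adj brilliant]]]] [N reviewer]] [NP [Det that] [N hill]]]]]
The span 'brilliant quiet brilliant' is the AP node built by AP → Adj AP.
Its mother is the NP built by NP → Det AP N.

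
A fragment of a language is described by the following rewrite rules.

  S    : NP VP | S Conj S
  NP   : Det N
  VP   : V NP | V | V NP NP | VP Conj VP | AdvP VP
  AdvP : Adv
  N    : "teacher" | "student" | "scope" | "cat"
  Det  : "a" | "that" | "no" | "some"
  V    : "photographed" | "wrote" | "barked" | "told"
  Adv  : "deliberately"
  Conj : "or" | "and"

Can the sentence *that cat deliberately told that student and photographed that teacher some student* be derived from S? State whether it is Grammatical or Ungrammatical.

Grammatical

S
  NP
    Det: that
    N: cat
  VP
    VP
      AdvP
        Adv: deliberately
      VP
        V: told
        NP
          Det: that
          N: student
    Conj: and
    VP
      V: photographed
      NP
        Det: that
        N: teacher
      NP
        Det: some
        N: student
The bracketing above is licensed at every node by one of the given productions, with S at the root.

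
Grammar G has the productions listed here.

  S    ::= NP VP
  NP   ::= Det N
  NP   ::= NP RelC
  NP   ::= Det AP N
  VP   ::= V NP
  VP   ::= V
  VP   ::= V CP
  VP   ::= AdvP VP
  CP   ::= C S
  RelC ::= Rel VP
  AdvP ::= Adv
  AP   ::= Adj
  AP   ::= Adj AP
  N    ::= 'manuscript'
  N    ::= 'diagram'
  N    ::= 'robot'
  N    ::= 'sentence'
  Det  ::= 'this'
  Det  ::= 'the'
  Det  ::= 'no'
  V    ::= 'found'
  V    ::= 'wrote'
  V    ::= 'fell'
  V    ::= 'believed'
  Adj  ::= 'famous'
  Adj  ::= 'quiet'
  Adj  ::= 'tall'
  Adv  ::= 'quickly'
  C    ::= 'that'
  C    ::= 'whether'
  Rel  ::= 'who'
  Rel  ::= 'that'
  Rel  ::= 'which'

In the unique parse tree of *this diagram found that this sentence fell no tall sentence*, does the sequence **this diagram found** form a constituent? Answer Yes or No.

No

[S [NP [Det this] [N diagram]] [VP [V found] [CP [C that] [S [NP [Det this] [N sentence]] [VP [V fell] [NP [Det no] [AP [Adj tall]] [N sentence]]]]]]]
The smallest constituent containing 'this diagram found' is the S spanning 'this diagram found that this sentence fell no tall sentence'; no single node in the tree dominates exactly the given words.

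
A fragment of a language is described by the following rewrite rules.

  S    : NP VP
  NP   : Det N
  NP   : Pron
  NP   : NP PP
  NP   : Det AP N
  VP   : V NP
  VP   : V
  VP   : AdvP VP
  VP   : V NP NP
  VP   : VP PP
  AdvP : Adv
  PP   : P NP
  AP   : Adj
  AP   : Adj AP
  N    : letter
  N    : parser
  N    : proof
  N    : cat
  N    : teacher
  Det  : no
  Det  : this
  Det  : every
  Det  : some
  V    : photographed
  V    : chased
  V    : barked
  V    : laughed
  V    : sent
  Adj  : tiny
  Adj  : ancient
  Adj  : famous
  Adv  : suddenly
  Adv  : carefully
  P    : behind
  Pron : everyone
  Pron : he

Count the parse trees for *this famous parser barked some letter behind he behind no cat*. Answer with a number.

Two of the 5 distinct bracketings:
[S [NP [Det this] [AP [Adj famous]] [N parser]] [VP [V barked] [NP [NP [Det some] [N letter]] [PP [P behind] [NP [NP [Pron he]] [PP [P behind] [NP [Det no] [N cat]]]]]]]]
[S [NP [Det this] [AP [Adj famous]] [N parser]] [VP [V barked] [NP [NP [NP [Det some] [N letter]] [PP [P behind] [NP [Pron he]]]] [PP [P behind] [NP [Det no] [N cat]]]]]]
The trees differ in how a recursive rule is bracketed over the same span.

5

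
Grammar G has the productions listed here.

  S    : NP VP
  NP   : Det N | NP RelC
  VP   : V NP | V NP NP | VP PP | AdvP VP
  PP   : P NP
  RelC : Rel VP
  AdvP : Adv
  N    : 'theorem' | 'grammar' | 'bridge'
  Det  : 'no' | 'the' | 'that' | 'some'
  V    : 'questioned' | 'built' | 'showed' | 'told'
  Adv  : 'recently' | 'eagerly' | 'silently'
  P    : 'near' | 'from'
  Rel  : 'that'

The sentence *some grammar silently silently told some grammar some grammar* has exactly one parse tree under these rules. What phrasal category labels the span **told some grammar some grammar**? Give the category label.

VP

[S [NP [Det some] [N grammar]] [VP [AdvP [Adv silently]] [VP [AdvP [Adv silently]] [VP [V told] [NP [Det some] [N grammar]] [NP [Det some] [N grammar]]]]]]
The span 'told some grammar some grammar' is the VP node built by VP → V NP NP.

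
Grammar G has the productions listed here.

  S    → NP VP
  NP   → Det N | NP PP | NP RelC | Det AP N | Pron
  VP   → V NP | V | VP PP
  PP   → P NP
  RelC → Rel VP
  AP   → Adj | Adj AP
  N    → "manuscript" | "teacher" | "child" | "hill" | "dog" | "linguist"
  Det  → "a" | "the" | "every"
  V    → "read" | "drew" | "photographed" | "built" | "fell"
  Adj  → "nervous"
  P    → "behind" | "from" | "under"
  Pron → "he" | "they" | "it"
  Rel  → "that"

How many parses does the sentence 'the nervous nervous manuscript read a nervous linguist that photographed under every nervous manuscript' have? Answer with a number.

Two of the 3 distinct bracketings:
[S [NP [Det the] [AP [Adj nervous] [AP [Adj nervous]]] [N manuscript]] [VP [V read] [NP [NP [NP [Det a] [AP [Adj nervous]] [N linguist]] [RelC [Rel that] [VP [V photographed]]]] [PP [P under] [NP [Det every] [AP [Adj nervous]] [N manuscript]]]]]]
[S [NP [Det the] [AP [Adj nervous] [AP [Adj nervous]]] [N manuscript]] [VP [V read] [NP [NP [Det a] [AP [Adj nervous]] [N linguist]] [RelC [Rel that] [VP [VP [V photographed]] [PP [P under] [NP [Det every] [AP [Adj nervous]] [N manuscript]]]]]]]]
The difference turns on whether NP → NP PP is used at the relevant span, versus an alternative expansion of NP.

3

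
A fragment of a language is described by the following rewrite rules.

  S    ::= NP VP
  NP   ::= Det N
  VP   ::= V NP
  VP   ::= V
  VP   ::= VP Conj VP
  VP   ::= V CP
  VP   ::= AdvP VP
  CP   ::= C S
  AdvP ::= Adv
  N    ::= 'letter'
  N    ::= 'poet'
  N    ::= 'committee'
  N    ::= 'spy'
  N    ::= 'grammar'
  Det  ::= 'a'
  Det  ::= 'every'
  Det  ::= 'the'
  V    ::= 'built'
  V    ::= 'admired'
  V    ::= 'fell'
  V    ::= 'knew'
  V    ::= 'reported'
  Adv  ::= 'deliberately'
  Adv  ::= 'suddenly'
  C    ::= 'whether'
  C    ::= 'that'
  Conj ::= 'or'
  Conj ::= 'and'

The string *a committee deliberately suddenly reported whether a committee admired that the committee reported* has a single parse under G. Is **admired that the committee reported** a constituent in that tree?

Yes

[S [NP [Det a] [N committee]] [VP [AdvP [Adv deliberately]] [VP [AdvP [Adv suddenly]] [VP [V reported] [CP [C whether] [S [NP [Det a] [N committee]] [VP [V admired] [CP [C that] [S [NP [Det the] [N committee]] [VP [V reported]]]]]]]]]]]
The words 'admired that the committee reported' are exhaustively dominated by a single VP node (built by VP → V CP), so they form a constituent.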